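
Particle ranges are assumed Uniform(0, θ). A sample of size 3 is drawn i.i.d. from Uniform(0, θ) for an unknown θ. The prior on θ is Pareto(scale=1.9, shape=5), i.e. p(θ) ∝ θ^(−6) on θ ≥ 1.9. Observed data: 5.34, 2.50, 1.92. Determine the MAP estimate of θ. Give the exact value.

The Uniform(0, θ) likelihood is θ^(−n) for θ ≥ max(xᵢ), zero otherwise. Here max(xᵢ) = 5.34.
Posterior ∝ θ^(−6) · θ^(−3) = θ^(−9) on θ ≥ max(1.9, 5.34) = 5.34.
This density is strictly decreasing in θ, so the posterior mode lies at the lower boundary of the support.

θ̂_MAP = 5.34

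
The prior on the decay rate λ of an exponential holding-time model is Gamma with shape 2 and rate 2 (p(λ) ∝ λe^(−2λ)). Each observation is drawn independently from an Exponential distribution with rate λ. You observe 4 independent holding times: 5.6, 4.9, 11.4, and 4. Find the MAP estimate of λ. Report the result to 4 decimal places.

λ̂_MAP = 0.1792

The Exponential(rate=λ) likelihood is ∝ λ^n e^(−λΣtᵢ). Here n = 4 and Σtᵢ = 5.6 + 4.9 + 11.4 + 4 = 25.9.
Posterior ∝ λe^(−2λ) · λ^4e^(−25.9λ) = λ^5e^(−27.9λ), i.e. Gamma(6, 27.9).
Mode = (a−1)/b = 5/27.9 ≈ 0.1792.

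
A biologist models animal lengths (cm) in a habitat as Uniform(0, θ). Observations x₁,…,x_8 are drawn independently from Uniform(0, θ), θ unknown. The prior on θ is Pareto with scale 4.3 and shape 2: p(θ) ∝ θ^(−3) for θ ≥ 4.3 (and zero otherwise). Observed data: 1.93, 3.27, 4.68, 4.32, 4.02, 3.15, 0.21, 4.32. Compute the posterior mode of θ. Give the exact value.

The Uniform(0, θ) likelihood is θ^(−n) for θ ≥ max(xᵢ), zero otherwise. Here max(xᵢ) = 4.68.
Posterior ∝ θ^(−3) · θ^(−8) = θ^(−11) on θ ≥ max(4.3, 4.68) = 4.68.
This density is strictly decreasing in θ, so the posterior mode lies at the lower boundary of the support.

θ̂_MAP = 4.68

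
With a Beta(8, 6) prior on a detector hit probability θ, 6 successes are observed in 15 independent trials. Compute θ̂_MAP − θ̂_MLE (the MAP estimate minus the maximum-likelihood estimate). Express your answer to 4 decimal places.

MAP − MLE = 0.0815

Posterior is Beta(14, 15); MAP = (14−1)/(29−2) = 13/27 ≈ 0.48148.
MLE ignores the prior: θ̂_MLE = k/n = 6/15 ≈ 0.40000.
Difference = 13/27 − 6/15 = 11/135 ≈ 0.0815.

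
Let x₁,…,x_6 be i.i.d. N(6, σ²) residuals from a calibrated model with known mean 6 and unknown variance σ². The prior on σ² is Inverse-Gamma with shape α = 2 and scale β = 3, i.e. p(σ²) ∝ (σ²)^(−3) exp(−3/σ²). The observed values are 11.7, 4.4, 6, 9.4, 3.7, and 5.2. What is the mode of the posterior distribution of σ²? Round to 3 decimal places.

Sum of squared deviations about the known mean: SS = (11.7−6)² + (4.4−6)² + (6−6)² + (9.4−6)² + (3.7−6)² + (5.2−6)² = 52.54.
The Normal likelihood contributes (σ²)^(−n/2) exp(−SS/(2σ²)), so the posterior is Inverse-Gamma(α + n/2, β + SS/2) = Inverse-Gamma(5, 29.27).
The mode of Inverse-Gamma(a, b) is b/(a+1) = 29.27/6 ≈ 4.878.

σ̂²_MAP = 4.878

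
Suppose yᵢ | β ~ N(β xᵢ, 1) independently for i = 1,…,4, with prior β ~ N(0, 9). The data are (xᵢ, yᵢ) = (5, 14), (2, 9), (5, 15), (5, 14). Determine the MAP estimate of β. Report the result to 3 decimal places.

β̂_MAP = 2.945

log p(β | y) = −Σ(yᵢ − βxᵢ)²/(2·1) − β²/(2·9) + const.
Setting the derivative to zero: Σxᵢ(yᵢ − βxᵢ)/1 − β/9 = 0, so β = Σxᵢyᵢ / (Σxᵢ² + σ²/τ²).
Σxᵢyᵢ = 5·14 + 2·9 + 5·15 + 5·14 = 233; Σxᵢ² = 79; σ²/τ² = 1/9.
β̂_MAP = 233 / (79 + 1/9) = 233/(712/9) = 2097/712 ≈ 2.945.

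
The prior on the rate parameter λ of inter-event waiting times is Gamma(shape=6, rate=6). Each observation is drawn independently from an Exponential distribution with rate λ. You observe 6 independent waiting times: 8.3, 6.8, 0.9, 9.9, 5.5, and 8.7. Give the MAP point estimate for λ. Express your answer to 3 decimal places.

The Exponential(rate=λ) likelihood is ∝ λ^n e^(−λΣtᵢ). Here n = 6 and Σtᵢ = 8.3 + 6.8 + 0.9 + 9.9 + 5.5 + 8.7 = 40.1.
Posterior ∝ λ^5e^(−6λ) · λ^6e^(−40.1λ) = λ^11e^(−46.1λ), i.e. Gamma(12, 46.1).
Mode = (a−1)/b = 11/46.1 ≈ 0.239.

λ̂_MAP = 0.239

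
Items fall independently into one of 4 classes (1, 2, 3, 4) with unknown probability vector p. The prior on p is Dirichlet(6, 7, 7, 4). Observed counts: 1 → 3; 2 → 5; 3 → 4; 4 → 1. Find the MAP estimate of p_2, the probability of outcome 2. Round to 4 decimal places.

The posterior is Dirichlet(αᵢ + nᵢ) = Dirichlet(9, 12, 11, 5).
For a Dirichlet(a₁,…,a_K) with all aᵢ > 1, the mode has j-th component (aⱼ − 1)/(Σaᵢ − K).
Here Σaᵢ = 37 and K = 4, so p_2 = (12 − 1)/(37 − 4) = 11/33 ≈ 0.3333.

MAP estimate: 0.3333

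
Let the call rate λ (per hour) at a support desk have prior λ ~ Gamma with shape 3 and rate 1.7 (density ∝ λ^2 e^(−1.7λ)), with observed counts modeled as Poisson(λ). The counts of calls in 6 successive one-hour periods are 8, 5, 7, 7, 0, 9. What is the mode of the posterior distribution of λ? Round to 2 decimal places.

λ̂_MAP = 4.94

Σxᵢ = 8+5+7+7+0+9 = 36, with n = 6.
Posterior ∝ λ^2e^(−1.7λ) · λ^36e^(−6λ) = λ^38e^(−7.7λ), i.e. Gamma(shape=39, rate=7.7).
The mode of a Gamma(a, b) with a ≥ 1 (shape–rate) is (a−1)/b = 38/7.7 ≈ 4.94.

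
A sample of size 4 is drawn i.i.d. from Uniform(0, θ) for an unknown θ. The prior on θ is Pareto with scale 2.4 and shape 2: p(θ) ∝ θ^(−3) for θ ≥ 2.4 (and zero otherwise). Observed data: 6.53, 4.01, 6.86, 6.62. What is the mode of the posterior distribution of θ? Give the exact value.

θ̂_MAP = 6.86

The Uniform(0, θ) likelihood is θ^(−n) for θ ≥ max(xᵢ), zero otherwise. Here max(xᵢ) = 6.86.
Posterior ∝ θ^(−3) · θ^(−4) = θ^(−7) on θ ≥ max(2.4, 6.86) = 6.86.
This density is strictly decreasing in θ, so the posterior mode lies at the lower boundary of the support.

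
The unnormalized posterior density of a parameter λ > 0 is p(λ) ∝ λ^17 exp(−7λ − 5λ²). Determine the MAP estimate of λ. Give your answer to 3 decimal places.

λ̂_MAP = 1.000

ℓ'(λ) = 17/λ − 7 − 10λ. Setting this to zero and multiplying by λ: 10λ² + 7λ − 17 = 0.
λ = (−7 + √(7² + 4·10·17)) / (2·10) = (−7 + √729) / 20 = (−7 + 27)/20 = 1.
ℓ''(λ) = −17/λ² − 10 < 0, confirming a maximum.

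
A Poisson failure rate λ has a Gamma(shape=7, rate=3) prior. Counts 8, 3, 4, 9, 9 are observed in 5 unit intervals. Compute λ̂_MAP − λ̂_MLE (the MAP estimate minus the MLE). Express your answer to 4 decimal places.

MAP − MLE = -1.7250

Σxᵢ = 33. Posterior is Gamma(40, 8); MAP = (40−1)/8 = 39/8 ≈ 4.87500.
MLE = x̄ = 33/5 ≈ 6.60000.
Difference = 39/8 − 33/5 = -69/40 ≈ -1.7250.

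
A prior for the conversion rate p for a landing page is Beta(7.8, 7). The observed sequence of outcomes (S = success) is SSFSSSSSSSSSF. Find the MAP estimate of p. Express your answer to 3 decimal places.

p̂_MAP = 0.690

Prior: Beta(7.8, 7).
Data: 11 successes in 13 trials (from the sequence). The binomial likelihood contributes p^11(1−p)^2, so the posterior is Beta(7.8+11, 7+2) = Beta(18.8, 9).
For Beta(a, b) with a, b > 1 the mode is (a−1)/(a+b−2) = 17.8/25.8 ≈ 0.690.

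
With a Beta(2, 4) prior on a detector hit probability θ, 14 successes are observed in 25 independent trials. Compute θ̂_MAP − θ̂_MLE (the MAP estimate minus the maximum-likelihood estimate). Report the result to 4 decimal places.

Posterior is Beta(16, 15); MAP = (16−1)/(31−2) = 15/29 ≈ 0.51724.
MLE ignores the prior: θ̂_MLE = k/n = 14/25 ≈ 0.56000.
Difference = 15/29 − 14/25 = -31/725 ≈ -0.0428.

MAP − MLE = -0.0428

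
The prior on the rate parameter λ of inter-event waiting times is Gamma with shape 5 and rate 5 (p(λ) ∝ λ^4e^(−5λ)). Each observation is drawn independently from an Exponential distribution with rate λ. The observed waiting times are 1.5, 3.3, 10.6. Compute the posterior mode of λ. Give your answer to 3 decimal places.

The Exponential(rate=λ) likelihood is ∝ λ^n e^(−λΣtᵢ). Here n = 3 and Σtᵢ = 1.5 + 3.3 + 10.6 = 15.4.
Posterior ∝ λ^4e^(−5λ) · λ^3e^(−15.4λ) = λ^7e^(−20.4λ), i.e. Gamma(8, 20.4).
Mode = (a−1)/b = 7/20.4 ≈ 0.343.

λ̂_MAP = 0.343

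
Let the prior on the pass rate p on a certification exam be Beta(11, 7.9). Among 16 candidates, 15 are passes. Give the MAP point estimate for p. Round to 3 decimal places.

p̂_MAP = 0.760

Prior: Beta(11, 7.9).
Data: 15 successes in 16 trials. The binomial likelihood contributes p^15(1−p)^1, so the posterior is Beta(11+15, 7.9+1) = Beta(26, 8.9).
For Beta(a, b) with a, b > 1 the mode is (a−1)/(a+b−2) = 25/32.9 ≈ 0.760.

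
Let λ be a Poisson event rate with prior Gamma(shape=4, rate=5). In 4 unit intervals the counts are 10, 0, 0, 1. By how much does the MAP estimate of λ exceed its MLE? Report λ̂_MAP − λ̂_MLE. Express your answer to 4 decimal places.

Σxᵢ = 11. Posterior is Gamma(15, 9); MAP = (15−1)/9 = 14/9 ≈ 1.55556.
MLE = x̄ = 11/4 ≈ 2.75000.
Difference = 14/9 − 11/4 = -43/36 ≈ -1.1944.

MAP − MLE = -1.1944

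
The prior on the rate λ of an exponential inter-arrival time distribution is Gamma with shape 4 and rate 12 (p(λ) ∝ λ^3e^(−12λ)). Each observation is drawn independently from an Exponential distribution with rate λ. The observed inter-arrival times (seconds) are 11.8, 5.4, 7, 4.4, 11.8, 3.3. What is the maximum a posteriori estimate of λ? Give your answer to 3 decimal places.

The Exponential(rate=λ) likelihood is ∝ λ^n e^(−λΣtᵢ). Here n = 6 and Σtᵢ = 11.8 + 5.4 + 7 + 4.4 + 11.8 + 3.3 = 43.7.
Posterior ∝ λ^3e^(−12λ) · λ^6e^(−43.7λ) = λ^9e^(−55.7λ), i.e. Gamma(10, 55.7).
Mode = (a−1)/b = 9/55.7 ≈ 0.162.

λ̂_MAP = 0.162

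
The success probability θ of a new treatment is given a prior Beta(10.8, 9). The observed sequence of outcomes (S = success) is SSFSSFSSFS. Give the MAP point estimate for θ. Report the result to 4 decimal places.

θ̂_MAP = 0.6043

Prior: Beta(10.8, 9).
Data: 7 successes in 10 trials (from the sequence). The binomial likelihood contributes θ^7(1−θ)^3, so the posterior is Beta(10.8+7, 9+3) = Beta(17.8, 12).
For Beta(a, b) with a, b > 1 the mode is (a−1)/(a+b−2) = 16.8/27.8 ≈ 0.6043.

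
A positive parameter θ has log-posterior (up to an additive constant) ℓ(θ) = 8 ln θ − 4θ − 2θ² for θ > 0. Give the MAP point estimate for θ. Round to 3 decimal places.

θ̂_MAP = 1.000

ℓ'(θ) = 8/θ − 4 − 4θ. Setting this to zero and multiplying by θ: 4θ² + 4θ − 8 = 0.
θ = (−4 + √(4² + 4·4·8)) / (2·4) = (−4 + √144) / 8 = (−4 + 12)/8 = 1.
ℓ''(θ) = −8/θ² − 4 < 0, confirming a maximum.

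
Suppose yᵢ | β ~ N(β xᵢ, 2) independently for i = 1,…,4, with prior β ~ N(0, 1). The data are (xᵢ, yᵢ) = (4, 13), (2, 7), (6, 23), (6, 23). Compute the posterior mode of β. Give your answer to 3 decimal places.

log p(β | y) = −Σ(yᵢ − βxᵢ)²/(2·2) − β²/(2·1) + const.
Setting the derivative to zero: Σxᵢ(yᵢ − βxᵢ)/2 − β/1 = 0, so β = Σxᵢyᵢ / (Σxᵢ² + σ²/τ²).
Σxᵢyᵢ = 4·13 + 2·7 + 6·23 + 6·23 = 342; Σxᵢ² = 92; σ²/τ² = 2.
β̂_MAP = 342 / (92 + 2) = 342/94 ≈ 3.638.

β̂_MAP = 3.638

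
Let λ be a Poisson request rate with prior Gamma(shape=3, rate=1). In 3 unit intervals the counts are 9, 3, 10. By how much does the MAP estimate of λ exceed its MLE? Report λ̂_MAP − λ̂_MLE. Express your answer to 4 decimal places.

MAP − MLE = -1.3333

Σxᵢ = 22. Posterior is Gamma(25, 4); MAP = (25−1)/4 = 24/4 ≈ 6.00000.
MLE = x̄ = 22/3 ≈ 7.33333.
Difference = 24/4 − 22/3 = -4/3 ≈ -1.3333.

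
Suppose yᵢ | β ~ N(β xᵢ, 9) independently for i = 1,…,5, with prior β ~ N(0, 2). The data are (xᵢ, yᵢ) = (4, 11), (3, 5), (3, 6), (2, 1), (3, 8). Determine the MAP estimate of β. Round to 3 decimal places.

log p(β | y) = −Σ(yᵢ − βxᵢ)²/(2·9) − β²/(2·2) + const.
Setting the derivative to zero: Σxᵢ(yᵢ − βxᵢ)/9 − β/2 = 0, so β = Σxᵢyᵢ / (Σxᵢ² + σ²/τ²).
Σxᵢyᵢ = 4·11 + 3·5 + 3·6 + 2·1 + 3·8 = 103; Σxᵢ² = 47; σ²/τ² = 4.5.
β̂_MAP = 103 / (47 + 4.5) = 103/51.5 ≈ 2.000.

β̂_MAP = 2.000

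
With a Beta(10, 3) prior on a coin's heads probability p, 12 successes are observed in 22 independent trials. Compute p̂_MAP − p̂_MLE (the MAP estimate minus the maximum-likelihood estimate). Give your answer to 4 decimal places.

MAP − MLE = 0.0909

Posterior is Beta(22, 13); MAP = (22−1)/(35−2) = 21/33 ≈ 0.63636.
MLE ignores the prior: p̂_MLE = k/n = 12/22 ≈ 0.54545.
Difference = 21/33 − 12/22 = 1/11 ≈ 0.0909.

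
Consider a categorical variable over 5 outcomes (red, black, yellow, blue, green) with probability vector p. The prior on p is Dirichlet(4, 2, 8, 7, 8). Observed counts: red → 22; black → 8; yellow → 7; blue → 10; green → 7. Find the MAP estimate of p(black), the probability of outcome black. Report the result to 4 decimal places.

The posterior is Dirichlet(αᵢ + nᵢ) = Dirichlet(26, 10, 15, 17, 15).
For a Dirichlet(a₁,…,a_K) with all aᵢ > 1, the mode has j-th component (aⱼ − 1)/(Σaᵢ − K).
Here Σaᵢ = 83 and K = 5, so p(black) = (10 − 1)/(83 − 5) = 9/78 ≈ 0.1154.

MAP estimate of p(black) = 0.1154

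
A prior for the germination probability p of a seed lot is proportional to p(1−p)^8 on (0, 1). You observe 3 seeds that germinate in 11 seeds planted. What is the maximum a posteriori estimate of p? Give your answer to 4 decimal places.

The prior density ∝ p(1−p)^8 is the kernel of Beta(2, 9).
Data: 3 successes in 11 trials. The binomial likelihood contributes p^3(1−p)^8, so the posterior is Beta(2+3, 9+8) = Beta(5, 17).
For Beta(a, b) with a, b > 1 the mode is (a−1)/(a+b−2) = 4/20 ≈ 0.2000.

p̂_MAP = 0.2000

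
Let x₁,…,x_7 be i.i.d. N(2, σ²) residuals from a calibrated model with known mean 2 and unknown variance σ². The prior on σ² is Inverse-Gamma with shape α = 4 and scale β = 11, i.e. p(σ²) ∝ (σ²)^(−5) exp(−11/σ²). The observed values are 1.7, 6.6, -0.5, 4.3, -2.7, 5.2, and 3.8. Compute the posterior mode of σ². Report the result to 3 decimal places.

σ̂²_MAP = 5.315

Sum of squared deviations about the known mean: SS = (1.7−2)² + (6.6−2)² + (-0.5−2)² + (4.3−2)² + (-2.7−2)² + (5.2−2)² + (3.8−2)² = 68.36.
The Normal likelihood contributes (σ²)^(−n/2) exp(−SS/(2σ²)), so the posterior is Inverse-Gamma(α + n/2, β + SS/2) = Inverse-Gamma(7.5, 45.18).
The mode of Inverse-Gamma(a, b) is b/(a+1) = 45.18/8.5 ≈ 5.315.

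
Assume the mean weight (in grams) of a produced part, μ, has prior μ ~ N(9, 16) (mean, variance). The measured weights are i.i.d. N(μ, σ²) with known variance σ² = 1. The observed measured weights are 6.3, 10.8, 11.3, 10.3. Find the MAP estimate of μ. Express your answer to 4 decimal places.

μ̂_MAP = 9.6646

n = 4; x̄ = (6.3 + 10.8 + 11.3 + 10.3)/4 = 38.7/4 = 9.675.
For a Normal prior and Normal likelihood with known variance, the posterior is Normal; its mode equals its mean, the precision-weighted average.
Prior precision 1/σ₀² = 1/16 = 0.0625; data precision n/σ² = 4/1 = 4.
μ̂ = (0.0625·9 + 4·9.675) / (0.0625 + 4) = 39.2625/4.0625 = 3141/325 ≈ 9.6646.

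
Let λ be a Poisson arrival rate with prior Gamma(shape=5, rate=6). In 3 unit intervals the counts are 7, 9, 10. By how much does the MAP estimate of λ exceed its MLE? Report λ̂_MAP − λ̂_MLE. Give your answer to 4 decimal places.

MAP − MLE = -5.3333

Σxᵢ = 26. Posterior is Gamma(31, 9); MAP = (31−1)/9 = 30/9 ≈ 3.33333.
MLE = x̄ = 26/3 ≈ 8.66667.
Difference = 30/9 − 26/3 = -16/3 ≈ -5.3333.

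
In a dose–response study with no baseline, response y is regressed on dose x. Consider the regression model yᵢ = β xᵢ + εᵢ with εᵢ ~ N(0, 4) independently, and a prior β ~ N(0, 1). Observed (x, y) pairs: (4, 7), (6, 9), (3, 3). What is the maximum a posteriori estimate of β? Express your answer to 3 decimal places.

log p(β | y) = −Σ(yᵢ − βxᵢ)²/(2·4) − β²/(2·1) + const.
Setting the derivative to zero: Σxᵢ(yᵢ − βxᵢ)/4 − β/1 = 0, so β = Σxᵢyᵢ / (Σxᵢ² + σ²/τ²).
Σxᵢyᵢ = 4·7 + 6·9 + 3·3 = 91; Σxᵢ² = 61; σ²/τ² = 4.
β̂_MAP = 91 / (61 + 4) = 91/65 ≈ 1.400.

β̂_MAP = 1.400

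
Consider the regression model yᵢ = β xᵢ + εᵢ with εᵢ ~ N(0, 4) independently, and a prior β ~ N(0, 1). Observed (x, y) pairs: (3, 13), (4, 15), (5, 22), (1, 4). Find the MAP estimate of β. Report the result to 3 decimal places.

log p(β | y) = −Σ(yᵢ − βxᵢ)²/(2·4) − β²/(2·1) + const.
Setting the derivative to zero: Σxᵢ(yᵢ − βxᵢ)/4 − β/1 = 0, so β = Σxᵢyᵢ / (Σxᵢ² + σ²/τ²).
Σxᵢyᵢ = 3·13 + 4·15 + 5·22 + 1·4 = 213; Σxᵢ² = 51; σ²/τ² = 4.
β̂_MAP = 213 / (51 + 4) = 213/55 ≈ 3.873.

β̂_MAP = 3.873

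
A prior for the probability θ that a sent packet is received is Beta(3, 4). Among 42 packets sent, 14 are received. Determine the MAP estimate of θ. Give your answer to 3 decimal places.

θ̂_MAP = 0.340

Prior: Beta(3, 4).
Data: 14 successes in 42 trials. The binomial likelihood contributes θ^14(1−θ)^28, so the posterior is Beta(3+14, 4+28) = Beta(17, 32).
For Beta(a, b) with a, b > 1 the mode is (a−1)/(a+b−2) = 16/47 ≈ 0.340.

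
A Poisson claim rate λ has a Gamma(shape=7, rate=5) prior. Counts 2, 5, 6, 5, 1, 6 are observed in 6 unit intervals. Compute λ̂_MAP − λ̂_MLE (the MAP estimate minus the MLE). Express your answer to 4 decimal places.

Σxᵢ = 25. Posterior is Gamma(32, 11); MAP = (32−1)/11 = 31/11 ≈ 2.81818.
MLE = x̄ = 25/6 ≈ 4.16667.
Difference = 31/11 − 25/6 = -89/66 ≈ -1.3485.

MAP − MLE = -1.3485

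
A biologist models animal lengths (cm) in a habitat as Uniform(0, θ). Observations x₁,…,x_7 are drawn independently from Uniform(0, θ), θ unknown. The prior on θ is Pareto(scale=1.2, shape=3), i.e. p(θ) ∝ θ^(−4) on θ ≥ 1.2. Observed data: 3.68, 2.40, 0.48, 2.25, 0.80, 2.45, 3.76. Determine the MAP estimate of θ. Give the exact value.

θ̂_MAP = 3.76

The Uniform(0, θ) likelihood is θ^(−n) for θ ≥ max(xᵢ), zero otherwise. Here max(xᵢ) = 3.76.
Posterior ∝ θ^(−4) · θ^(−7) = θ^(−11) on θ ≥ max(1.2, 3.76) = 3.76.
This density is strictly decreasing in θ, so the posterior mode lies at the lower boundary of the support.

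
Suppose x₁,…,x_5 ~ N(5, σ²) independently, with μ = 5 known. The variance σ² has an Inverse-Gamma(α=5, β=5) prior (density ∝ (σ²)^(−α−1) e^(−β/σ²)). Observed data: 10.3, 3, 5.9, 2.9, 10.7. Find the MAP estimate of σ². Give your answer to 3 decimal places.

σ̂²_MAP = 4.694

Sum of squared deviations about the known mean: SS = (10.3−5)² + (3−5)² + (5.9−5)² + (2.9−5)² + (10.7−5)² = 69.8.
The Normal likelihood contributes (σ²)^(−n/2) exp(−SS/(2σ²)), so the posterior is Inverse-Gamma(α + n/2, β + SS/2) = Inverse-Gamma(7.5, 39.9).
The mode of Inverse-Gamma(a, b) is b/(a+1) = 39.9/8.5 ≈ 4.694.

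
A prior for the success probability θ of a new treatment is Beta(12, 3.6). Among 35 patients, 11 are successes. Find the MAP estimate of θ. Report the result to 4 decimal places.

θ̂_MAP = 0.4527

Prior: Beta(12, 3.6).
Data: 11 successes in 35 trials. The binomial likelihood contributes θ^11(1−θ)^24, so the posterior is Beta(12+11, 3.6+24) = Beta(23, 27.6).
For Beta(a, b) with a, b > 1 the mode is (a−1)/(a+b−2) = 22/48.6 ≈ 0.4527.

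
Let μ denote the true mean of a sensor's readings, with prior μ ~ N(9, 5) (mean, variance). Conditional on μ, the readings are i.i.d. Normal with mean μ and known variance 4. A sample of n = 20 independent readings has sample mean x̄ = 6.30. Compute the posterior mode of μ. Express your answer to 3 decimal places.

μ̂_MAP = 6.404

n = 20, x̄ = 6.30.
For a Normal prior and Normal likelihood with known variance, the posterior is Normal; its mode equals its mean, the precision-weighted average.
Prior precision 1/σ₀² = 1/5 = 0.2; data precision n/σ² = 20/4 = 5.
μ̂ = (0.2·9 + 5·6.3) / (0.2 + 5) = 33.3/5.2 = 333/52 ≈ 6.404.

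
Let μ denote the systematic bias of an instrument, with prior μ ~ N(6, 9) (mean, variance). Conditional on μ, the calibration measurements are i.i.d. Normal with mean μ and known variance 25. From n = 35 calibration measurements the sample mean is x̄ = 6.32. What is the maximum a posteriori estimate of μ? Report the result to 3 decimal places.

n = 35, x̄ = 6.32.
For a Normal prior and Normal likelihood with known variance, the posterior is Normal; its mode equals its mean, the precision-weighted average.
Prior precision 1/σ₀² = 1/9; data precision n/σ² = 35/25 = 1.4.
μ̂ = ((1/9)·6 + 1.4·6.32) / (1/9 + 1.4) = (3568/375)/(68/45) = 2676/425 ≈ 6.296.

μ̂_MAP = 6.296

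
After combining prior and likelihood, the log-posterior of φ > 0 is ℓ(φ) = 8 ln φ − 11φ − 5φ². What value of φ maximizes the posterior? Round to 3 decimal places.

φ̂_MAP = 0.500

ℓ'(φ) = 8/φ − 11 − 10φ. Setting this to zero and multiplying by φ: 10φ² + 11φ − 8 = 0.
φ = (−11 + √(11² + 4·10·8)) / (2·10) = (−11 + √441) / 20 = (−11 + 21)/20 = 1/2.
ℓ''(φ) = −8/φ² − 10 < 0, confirming a maximum.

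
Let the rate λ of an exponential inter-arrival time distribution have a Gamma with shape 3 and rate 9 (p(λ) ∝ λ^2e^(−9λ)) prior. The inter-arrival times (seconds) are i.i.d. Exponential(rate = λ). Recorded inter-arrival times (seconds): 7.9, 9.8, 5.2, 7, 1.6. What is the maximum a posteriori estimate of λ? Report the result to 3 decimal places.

The Exponential(rate=λ) likelihood is ∝ λ^n e^(−λΣtᵢ). Here n = 5 and Σtᵢ = 7.9 + 9.8 + 5.2 + 7 + 1.6 = 31.5.
Posterior ∝ λ^2e^(−9λ) · λ^5e^(−31.5λ) = λ^7e^(−40.5λ), i.e. Gamma(8, 40.5).
Mode = (a−1)/b = 7/40.5 ≈ 0.173.

λ̂_MAP = 0.173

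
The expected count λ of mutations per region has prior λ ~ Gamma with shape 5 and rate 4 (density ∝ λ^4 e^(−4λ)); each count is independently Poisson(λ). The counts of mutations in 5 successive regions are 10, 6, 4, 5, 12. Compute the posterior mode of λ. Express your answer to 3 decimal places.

λ̂_MAP = 4.556

Σxᵢ = 10+6+4+5+12 = 37, with n = 5.
Posterior ∝ λ^4e^(−4λ) · λ^37e^(−5λ) = λ^41e^(−9λ), i.e. Gamma(shape=42, rate=9).
The mode of a Gamma(a, b) with a ≥ 1 (shape–rate) is (a−1)/b = 41/9 ≈ 4.556.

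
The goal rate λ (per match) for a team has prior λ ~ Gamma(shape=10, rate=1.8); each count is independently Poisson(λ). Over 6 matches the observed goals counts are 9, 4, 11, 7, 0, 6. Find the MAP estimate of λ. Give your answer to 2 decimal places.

Σxᵢ = 9+4+11+7+0+6 = 37, with n = 6.
Posterior ∝ λ^9e^(−1.8λ) · λ^37e^(−6λ) = λ^46e^(−7.8λ), i.e. Gamma(shape=47, rate=7.8).
The mode of a Gamma(a, b) with a ≥ 1 (shape–rate) is (a−1)/b = 46/7.8 ≈ 5.90.

λ̂_MAP = 5.90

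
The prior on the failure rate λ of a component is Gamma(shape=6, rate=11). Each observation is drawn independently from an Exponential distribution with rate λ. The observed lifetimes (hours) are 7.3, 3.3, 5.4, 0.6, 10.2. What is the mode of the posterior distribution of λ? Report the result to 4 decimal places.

The Exponential(rate=λ) likelihood is ∝ λ^n e^(−λΣtᵢ). Here n = 5 and Σtᵢ = 7.3 + 3.3 + 5.4 + 0.6 + 10.2 = 26.8.
Posterior ∝ λ^5e^(−11λ) · λ^5e^(−26.8λ) = λ^10e^(−37.8λ), i.e. Gamma(11, 37.8).
Mode = (a−1)/b = 10/37.8 ≈ 0.2646.

λ̂_MAP = 0.2646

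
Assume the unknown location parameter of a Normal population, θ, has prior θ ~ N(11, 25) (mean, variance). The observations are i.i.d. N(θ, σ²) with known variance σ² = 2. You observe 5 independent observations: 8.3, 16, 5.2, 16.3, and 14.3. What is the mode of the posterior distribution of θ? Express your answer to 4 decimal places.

θ̂_MAP = 12.0039

n = 5; x̄ = (8.3 + 16 + 5.2 + 16.3 + 14.3)/5 = 60.1/5 = 12.02.
For a Normal prior and Normal likelihood with known variance, the posterior is Normal; its mode equals its mean, the precision-weighted average.
Prior precision 1/σ₀² = 1/25 = 0.04; data precision n/σ² = 5/2 = 2.5.
θ̂ = (0.04·11 + 2.5·12.02) / (0.04 + 2.5) = 30.49/2.54 = 3049/254 ≈ 12.0039.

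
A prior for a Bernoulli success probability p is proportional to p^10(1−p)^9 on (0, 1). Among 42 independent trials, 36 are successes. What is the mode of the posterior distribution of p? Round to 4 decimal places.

p̂_MAP = 0.7541

The prior density ∝ p^10(1−p)^9 is the kernel of Beta(11, 10).
Data: 36 successes in 42 trials. The binomial likelihood contributes p^36(1−p)^6, so the posterior is Beta(11+36, 10+6) = Beta(47, 16).
For Beta(a, b) with a, b > 1 the mode is (a−1)/(a+b−2) = 46/61 ≈ 0.7541.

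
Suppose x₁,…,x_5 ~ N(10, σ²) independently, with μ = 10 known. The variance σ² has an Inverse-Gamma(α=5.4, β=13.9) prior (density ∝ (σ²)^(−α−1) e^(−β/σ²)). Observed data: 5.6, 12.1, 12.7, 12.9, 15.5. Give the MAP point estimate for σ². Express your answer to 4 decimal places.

σ̂²_MAP = 5.4787

Sum of squared deviations about the known mean: SS = (5.6−10)² + (12.1−10)² + (12.7−10)² + (12.9−10)² + (15.5−10)² = 69.72.
The Normal likelihood contributes (σ²)^(−n/2) exp(−SS/(2σ²)), so the posterior is Inverse-Gamma(α + n/2, β + SS/2) = Inverse-Gamma(7.9, 48.76).
The mode of Inverse-Gamma(a, b) is b/(a+1) = 48.76/8.9 ≈ 5.4787.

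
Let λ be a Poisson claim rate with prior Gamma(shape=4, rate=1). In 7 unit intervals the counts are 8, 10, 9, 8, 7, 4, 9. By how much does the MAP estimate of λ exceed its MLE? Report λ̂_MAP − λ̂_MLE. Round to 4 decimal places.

Σxᵢ = 55. Posterior is Gamma(59, 8); MAP = (59−1)/8 = 58/8 ≈ 7.25000.
MLE = x̄ = 55/7 ≈ 7.85714.
Difference = 58/8 − 55/7 = -17/28 ≈ -0.6071.

MAP − MLE = -0.6071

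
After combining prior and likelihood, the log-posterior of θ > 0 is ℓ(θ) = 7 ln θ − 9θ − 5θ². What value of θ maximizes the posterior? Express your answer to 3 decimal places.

θ̂_MAP = 0.500

ℓ'(θ) = 7/θ − 9 − 10θ. Setting this to zero and multiplying by θ: 10θ² + 9θ − 7 = 0.
θ = (−9 + √(9² + 4·10·7)) / (2·10) = (−9 + √361) / 20 = (−9 + 19)/20 = 1/2.
ℓ''(θ) = −7/θ² − 10 < 0, confirming a maximum.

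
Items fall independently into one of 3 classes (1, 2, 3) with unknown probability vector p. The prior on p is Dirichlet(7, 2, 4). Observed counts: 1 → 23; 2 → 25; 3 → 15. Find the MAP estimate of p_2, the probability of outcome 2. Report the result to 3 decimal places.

MAP estimate: 0.356

The posterior is Dirichlet(αᵢ + nᵢ) = Dirichlet(30, 27, 19).
For a Dirichlet(a₁,…,a_K) with all aᵢ > 1, the mode has j-th component (aⱼ − 1)/(Σaᵢ − K).
Here Σaᵢ = 76 and K = 3, so p_2 = (27 − 1)/(76 − 3) = 26/73 ≈ 0.356.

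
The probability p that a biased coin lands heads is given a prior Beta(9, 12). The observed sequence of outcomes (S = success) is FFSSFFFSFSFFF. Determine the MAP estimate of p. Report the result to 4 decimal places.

p̂_MAP = 0.3750

Prior: Beta(9, 12).
Data: 4 successes in 13 trials (from the sequence). The binomial likelihood contributes p^4(1−p)^9, so the posterior is Beta(9+4, 12+9) = Beta(13, 21).
For Beta(a, b) with a, b > 1 the mode is (a−1)/(a+b−2) = 12/32 ≈ 0.3750.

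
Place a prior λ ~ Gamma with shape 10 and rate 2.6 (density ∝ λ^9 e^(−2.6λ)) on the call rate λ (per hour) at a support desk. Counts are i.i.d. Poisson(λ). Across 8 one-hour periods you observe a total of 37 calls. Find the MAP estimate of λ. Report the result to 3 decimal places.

Σxᵢ = 37, n = 8.
Posterior ∝ λ^9e^(−2.6λ) · λ^37e^(−8λ) = λ^46e^(−10.6λ), i.e. Gamma(shape=47, rate=10.6).
The mode of a Gamma(a, b) with a ≥ 1 (shape–rate) is (a−1)/b = 46/10.6 ≈ 4.340.

λ̂_MAP = 4.340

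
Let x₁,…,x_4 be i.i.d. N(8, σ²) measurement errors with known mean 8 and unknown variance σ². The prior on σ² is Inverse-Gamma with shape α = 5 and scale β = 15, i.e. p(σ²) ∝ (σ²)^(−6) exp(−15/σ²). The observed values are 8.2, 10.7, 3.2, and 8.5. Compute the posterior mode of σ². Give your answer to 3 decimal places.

σ̂²_MAP = 3.789

Sum of squared deviations about the known mean: SS = (8.2−8)² + (10.7−8)² + (3.2−8)² + (8.5−8)² = 30.62.
The Normal likelihood contributes (σ²)^(−n/2) exp(−SS/(2σ²)), so the posterior is Inverse-Gamma(α + n/2, β + SS/2) = Inverse-Gamma(7, 30.31).
The mode of Inverse-Gamma(a, b) is b/(a+1) = 30.31/8 ≈ 3.789.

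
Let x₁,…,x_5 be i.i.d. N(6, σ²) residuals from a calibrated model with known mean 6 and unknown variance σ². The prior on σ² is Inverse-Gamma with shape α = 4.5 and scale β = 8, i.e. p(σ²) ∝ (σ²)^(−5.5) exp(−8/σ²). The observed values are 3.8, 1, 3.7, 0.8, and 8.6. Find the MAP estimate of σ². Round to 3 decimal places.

Sum of squared deviations about the known mean: SS = (3.8−6)² + (1−6)² + (3.7−6)² + (0.8−6)² + (8.6−6)² = 68.93.
The Normal likelihood contributes (σ²)^(−n/2) exp(−SS/(2σ²)), so the posterior is Inverse-Gamma(α + n/2, β + SS/2) = Inverse-Gamma(7, 42.465).
The mode of Inverse-Gamma(a, b) is b/(a+1) = 42.465/8 ≈ 5.308.

σ̂²_MAP = 5.308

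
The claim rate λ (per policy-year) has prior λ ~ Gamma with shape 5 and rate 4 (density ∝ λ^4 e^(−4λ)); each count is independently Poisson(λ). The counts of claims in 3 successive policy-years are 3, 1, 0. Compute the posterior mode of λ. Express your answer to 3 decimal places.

Σxᵢ = 3+1+0 = 4, with n = 3.
Posterior ∝ λ^4e^(−4λ) · λ^4e^(−3λ) = λ^8e^(−7λ), i.e. Gamma(shape=9, rate=7).
The mode of a Gamma(a, b) with a ≥ 1 (shape–rate) is (a−1)/b = 8/7 ≈ 1.143.

λ̂_MAP = 1.143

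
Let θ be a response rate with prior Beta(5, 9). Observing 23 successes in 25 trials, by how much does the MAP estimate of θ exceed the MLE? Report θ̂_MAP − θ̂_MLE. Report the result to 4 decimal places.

MAP − MLE = -0.1903

Posterior is Beta(28, 11); MAP = (28−1)/(39−2) = 27/37 ≈ 0.72973.
MLE ignores the prior: θ̂_MLE = k/n = 23/25 ≈ 0.92000.
Difference = 27/37 − 23/25 = -176/925 ≈ -0.1903.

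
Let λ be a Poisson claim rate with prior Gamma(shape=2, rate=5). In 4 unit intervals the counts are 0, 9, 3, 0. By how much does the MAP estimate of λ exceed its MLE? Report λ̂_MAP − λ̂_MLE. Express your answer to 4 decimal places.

Σxᵢ = 12. Posterior is Gamma(14, 9); MAP = (14−1)/9 = 13/9 ≈ 1.44444.
MLE = x̄ = 12/4 ≈ 3.00000.
Difference = 13/9 − 12/4 = -14/9 ≈ -1.5556.

MAP − MLE = -1.5556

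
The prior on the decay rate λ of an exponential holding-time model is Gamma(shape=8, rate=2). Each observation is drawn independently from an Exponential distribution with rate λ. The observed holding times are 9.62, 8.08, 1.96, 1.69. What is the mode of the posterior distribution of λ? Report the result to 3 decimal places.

The Exponential(rate=λ) likelihood is ∝ λ^n e^(−λΣtᵢ). Here n = 4 and Σtᵢ = 9.62 + 8.08 + 1.96 + 1.69 = 21.35.
Posterior ∝ λ^7e^(−2λ) · λ^4e^(−21.35λ) = λ^11e^(−23.35λ), i.e. Gamma(12, 23.35).
Mode = (a−1)/b = 11/23.35 ≈ 0.471.

λ̂_MAP = 0.471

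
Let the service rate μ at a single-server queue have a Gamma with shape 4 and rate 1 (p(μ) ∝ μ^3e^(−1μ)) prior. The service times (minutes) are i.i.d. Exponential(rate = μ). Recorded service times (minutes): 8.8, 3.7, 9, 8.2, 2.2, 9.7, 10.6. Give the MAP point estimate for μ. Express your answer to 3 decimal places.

μ̂_MAP = 0.188

The Exponential(rate=μ) likelihood is ∝ μ^n e^(−μΣtᵢ). Here n = 7 and Σtᵢ = 8.8 + 3.7 + 9 + 8.2 + 2.2 + 9.7 + 10.6 = 52.2.
Posterior ∝ μ^3e^(−1μ) · μ^7e^(−52.2μ) = μ^10e^(−53.2μ), i.e. Gamma(11, 53.2).
Mode = (a−1)/b = 10/53.2 ≈ 0.188.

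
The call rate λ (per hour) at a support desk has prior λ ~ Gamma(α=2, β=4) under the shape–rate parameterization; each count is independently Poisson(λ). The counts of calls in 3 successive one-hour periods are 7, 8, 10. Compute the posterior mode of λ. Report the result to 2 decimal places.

λ̂_MAP = 3.71

Σxᵢ = 7+8+10 = 25, with n = 3.
Posterior ∝ λe^(−4λ) · λ^25e^(−3λ) = λ^26e^(−7λ), i.e. Gamma(shape=27, rate=7).
The mode of a Gamma(a, b) with a ≥ 1 (shape–rate) is (a−1)/b = 26/7 ≈ 3.71.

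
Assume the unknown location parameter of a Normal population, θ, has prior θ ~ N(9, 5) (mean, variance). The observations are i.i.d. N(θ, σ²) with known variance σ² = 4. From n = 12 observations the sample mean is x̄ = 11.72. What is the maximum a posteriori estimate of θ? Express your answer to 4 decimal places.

θ̂_MAP = 11.5500

n = 12, x̄ = 11.72.
For a Normal prior and Normal likelihood with known variance, the posterior is Normal; its mode equals its mean, the precision-weighted average.
Prior precision 1/σ₀² = 1/5 = 0.2; data precision n/σ² = 12/4 = 3.
θ̂ = (0.2·9 + 3·11.72) / (0.2 + 3) = 36.96/3.2 = 11.5500.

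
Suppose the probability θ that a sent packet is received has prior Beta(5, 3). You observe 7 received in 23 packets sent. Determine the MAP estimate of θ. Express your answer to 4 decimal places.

Prior: Beta(5, 3).
Data: 7 successes in 23 trials. The binomial likelihood contributes θ^7(1−θ)^16, so the posterior is Beta(5+7, 3+16) = Beta(12, 19).
For Beta(a, b) with a, b > 1 the mode is (a−1)/(a+b−2) = 11/29 ≈ 0.3793.

θ̂_MAP = 0.3793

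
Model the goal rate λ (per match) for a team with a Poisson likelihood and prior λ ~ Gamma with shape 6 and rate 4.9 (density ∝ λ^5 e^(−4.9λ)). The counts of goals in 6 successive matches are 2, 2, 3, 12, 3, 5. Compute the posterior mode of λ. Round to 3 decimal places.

λ̂_MAP = 2.936

Σxᵢ = 2+2+3+12+3+5 = 27, with n = 6.
Posterior ∝ λ^5e^(−4.9λ) · λ^27e^(−6λ) = λ^32e^(−10.9λ), i.e. Gamma(shape=33, rate=10.9).
The mode of a Gamma(a, b) with a ≥ 1 (shape–rate) is (a−1)/b = 32/10.9 ≈ 2.936.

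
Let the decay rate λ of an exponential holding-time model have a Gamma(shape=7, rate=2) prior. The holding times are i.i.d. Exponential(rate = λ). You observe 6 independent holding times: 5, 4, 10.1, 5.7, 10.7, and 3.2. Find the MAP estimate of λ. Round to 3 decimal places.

The Exponential(rate=λ) likelihood is ∝ λ^n e^(−λΣtᵢ). Here n = 6 and Σtᵢ = 5 + 4 + 10.1 + 5.7 + 10.7 + 3.2 = 38.7.
Posterior ∝ λ^6e^(−2λ) · λ^6e^(−38.7λ) = λ^12e^(−40.7λ), i.e. Gamma(13, 40.7).
Mode = (a−1)/b = 12/40.7 ≈ 0.295.

λ̂_MAP = 0.295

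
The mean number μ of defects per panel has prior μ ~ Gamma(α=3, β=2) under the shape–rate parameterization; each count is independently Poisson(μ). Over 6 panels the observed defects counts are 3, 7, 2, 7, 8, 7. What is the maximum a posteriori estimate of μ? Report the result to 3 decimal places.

Σxᵢ = 3+7+2+7+8+7 = 34, with n = 6.
Posterior ∝ μ^2e^(−2μ) · μ^34e^(−6μ) = μ^36e^(−8μ), i.e. Gamma(shape=37, rate=8).
The mode of a Gamma(a, b) with a ≥ 1 (shape–rate) is (a−1)/b = 36/8 ≈ 4.500.

μ̂_MAP = 4.500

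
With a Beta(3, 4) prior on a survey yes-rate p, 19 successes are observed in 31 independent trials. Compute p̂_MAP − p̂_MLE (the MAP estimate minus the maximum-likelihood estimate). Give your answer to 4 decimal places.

MAP − MLE = -0.0296

Posterior is Beta(22, 16); MAP = (22−1)/(38−2) = 21/36 ≈ 0.58333.
MLE ignores the prior: p̂_MLE = k/n = 19/31 ≈ 0.61290.
Difference = 21/36 − 19/31 = -11/372 ≈ -0.0296.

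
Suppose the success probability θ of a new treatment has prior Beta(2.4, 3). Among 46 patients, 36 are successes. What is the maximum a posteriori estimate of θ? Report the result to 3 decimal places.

Prior: Beta(2.4, 3).
Data: 36 successes in 46 trials. The binomial likelihood contributes θ^36(1−θ)^10, so the posterior is Beta(2.4+36, 3+10) = Beta(38.4, 13).
For Beta(a, b) with a, b > 1 the mode is (a−1)/(a+b−2) = 37.4/49.4 ≈ 0.757.

θ̂_MAP = 0.757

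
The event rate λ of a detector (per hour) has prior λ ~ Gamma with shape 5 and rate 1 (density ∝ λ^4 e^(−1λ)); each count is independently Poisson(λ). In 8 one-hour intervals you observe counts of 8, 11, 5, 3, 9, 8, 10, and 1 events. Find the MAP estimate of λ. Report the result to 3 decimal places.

λ̂_MAP = 6.556

Σxᵢ = 8+11+5+3+9+8+10+1 = 55, with n = 8.
Posterior ∝ λ^4e^(−1λ) · λ^55e^(−8λ) = λ^59e^(−9λ), i.e. Gamma(shape=60, rate=9).
The mode of a Gamma(a, b) with a ≥ 1 (shape–rate) is (a−1)/b = 59/9 ≈ 6.556.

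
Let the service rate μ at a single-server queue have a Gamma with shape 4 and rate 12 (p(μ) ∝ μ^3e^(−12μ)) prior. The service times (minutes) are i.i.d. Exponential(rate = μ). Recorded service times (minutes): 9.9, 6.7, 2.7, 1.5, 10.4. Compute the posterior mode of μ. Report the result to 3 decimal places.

The Exponential(rate=μ) likelihood is ∝ μ^n e^(−μΣtᵢ). Here n = 5 and Σtᵢ = 9.9 + 6.7 + 2.7 + 1.5 + 10.4 = 31.2.
Posterior ∝ μ^3e^(−12μ) · μ^5e^(−31.2μ) = μ^8e^(−43.2μ), i.e. Gamma(9, 43.2).
Mode = (a−1)/b = 8/43.2 ≈ 0.185.

μ̂_MAP = 0.185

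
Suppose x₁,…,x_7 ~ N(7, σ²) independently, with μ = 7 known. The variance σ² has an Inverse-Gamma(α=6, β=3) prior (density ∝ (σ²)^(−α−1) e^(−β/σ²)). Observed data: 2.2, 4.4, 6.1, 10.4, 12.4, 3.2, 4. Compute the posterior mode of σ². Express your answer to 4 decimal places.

σ̂²_MAP = 4.7986

Sum of squared deviations about the known mean: SS = (2.2−7)² + (4.4−7)² + (6.1−7)² + (10.4−7)² + (12.4−7)² + (3.2−7)² + (4−7)² = 94.77.
The Normal likelihood contributes (σ²)^(−n/2) exp(−SS/(2σ²)), so the posterior is Inverse-Gamma(α + n/2, β + SS/2) = Inverse-Gamma(9.5, 50.385).
The mode of Inverse-Gamma(a, b) is b/(a+1) = 50.385/10.5 ≈ 4.7986.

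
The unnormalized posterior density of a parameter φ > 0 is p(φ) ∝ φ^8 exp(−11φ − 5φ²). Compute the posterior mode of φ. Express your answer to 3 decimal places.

ℓ'(φ) = 8/φ − 11 − 10φ. Setting this to zero and multiplying by φ: 10φ² + 11φ − 8 = 0.
φ = (−11 + √(11² + 4·10·8)) / (2·10) = (−11 + √441) / 20 = (−11 + 21)/20 = 1/2.
ℓ''(φ) = −8/φ² − 10 < 0, confirming a maximum.

φ̂_MAP = 0.500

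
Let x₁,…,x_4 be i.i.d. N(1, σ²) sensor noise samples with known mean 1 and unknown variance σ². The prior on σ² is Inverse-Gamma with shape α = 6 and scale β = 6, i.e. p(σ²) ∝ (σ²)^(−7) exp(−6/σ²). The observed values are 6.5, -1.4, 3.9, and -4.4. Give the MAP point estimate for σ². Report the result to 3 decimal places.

σ̂²_MAP = 4.754

Sum of squared deviations about the known mean: SS = (6.5−1)² + (-1.4−1)² + (3.9−1)² + (-4.4−1)² = 73.58.
The Normal likelihood contributes (σ²)^(−n/2) exp(−SS/(2σ²)), so the posterior is Inverse-Gamma(α + n/2, β + SS/2) = Inverse-Gamma(8, 42.79).
The mode of Inverse-Gamma(a, b) is b/(a+1) = 42.79/9 ≈ 4.754.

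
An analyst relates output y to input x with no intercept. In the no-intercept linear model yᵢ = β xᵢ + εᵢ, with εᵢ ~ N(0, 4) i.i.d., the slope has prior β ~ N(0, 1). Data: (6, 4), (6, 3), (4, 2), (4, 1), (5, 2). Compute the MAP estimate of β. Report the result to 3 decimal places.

log p(β | y) = −Σ(yᵢ − βxᵢ)²/(2·4) − β²/(2·1) + const.
Setting the derivative to zero: Σxᵢ(yᵢ − βxᵢ)/4 − β/1 = 0, so β = Σxᵢyᵢ / (Σxᵢ² + σ²/τ²).
Σxᵢyᵢ = 6·4 + 6·3 + 4·2 + 4·1 + 5·2 = 64; Σxᵢ² = 129; σ²/τ² = 4.
β̂_MAP = 64 / (129 + 4) = 64/133 ≈ 0.481.

β̂_MAP = 0.481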